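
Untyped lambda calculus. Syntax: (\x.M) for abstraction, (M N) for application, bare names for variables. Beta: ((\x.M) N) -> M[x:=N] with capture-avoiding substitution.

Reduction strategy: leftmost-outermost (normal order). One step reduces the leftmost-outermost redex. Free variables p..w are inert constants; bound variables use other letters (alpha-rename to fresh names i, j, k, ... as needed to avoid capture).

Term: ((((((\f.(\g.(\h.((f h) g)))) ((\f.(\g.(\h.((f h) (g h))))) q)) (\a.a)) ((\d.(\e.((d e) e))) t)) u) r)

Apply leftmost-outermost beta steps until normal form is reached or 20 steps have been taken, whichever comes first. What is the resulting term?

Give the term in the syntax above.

Answer: ((((q (\a.a)) ((t (\a.a)) (\a.a))) u) r)

Derivation:
Step 0: ((((((\f.(\g.(\h.((f h) g)))) ((\f.(\g.(\h.((f h) (g h))))) q)) (\a.a)) ((\d.(\e.((d e) e))) t)) u) r)
Step 1: (((((\g.(\h.((((\f.(\g.(\h.((f h) (g h))))) q) h) g))) (\a.a)) ((\d.(\e.((d e) e))) t)) u) r)
Step 2: ((((\h.((((\f.(\g.(\h.((f h) (g h))))) q) h) (\a.a))) ((\d.(\e.((d e) e))) t)) u) r)
Step 3: ((((((\f.(\g.(\h.((f h) (g h))))) q) ((\d.(\e.((d e) e))) t)) (\a.a)) u) r)
Step 4: (((((\g.(\h.((q h) (g h)))) ((\d.(\e.((d e) e))) t)) (\a.a)) u) r)
Step 5: ((((\h.((q h) (((\d.(\e.((d e) e))) t) h))) (\a.a)) u) r)
Step 6: ((((q (\a.a)) (((\d.(\e.((d e) e))) t) (\a.a))) u) r)
Step 7: ((((q (\a.a)) ((\e.((t e) e)) (\a.a))) u) r)
Step 8: ((((q (\a.a)) ((t (\a.a)) (\a.a))) u) r)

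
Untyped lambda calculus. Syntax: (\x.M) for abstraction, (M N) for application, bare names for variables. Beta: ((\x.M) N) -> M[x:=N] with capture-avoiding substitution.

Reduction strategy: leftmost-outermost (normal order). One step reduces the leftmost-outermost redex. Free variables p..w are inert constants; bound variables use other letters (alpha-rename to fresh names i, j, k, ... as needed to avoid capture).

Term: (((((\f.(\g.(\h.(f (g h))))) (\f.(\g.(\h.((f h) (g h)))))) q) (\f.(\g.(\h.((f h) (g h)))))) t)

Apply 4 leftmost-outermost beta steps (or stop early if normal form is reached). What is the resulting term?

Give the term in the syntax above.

Step 0: (((((\f.(\g.(\h.(f (g h))))) (\f.(\g.(\h.((f h) (g h)))))) q) (\f.(\g.(\h.((f h) (g h)))))) t)
Step 1: ((((\g.(\h.((\f.(\g.(\h.((f h) (g h))))) (g h)))) q) (\f.(\g.(\h.((f h) (g h)))))) t)
Step 2: (((\h.((\f.(\g.(\h.((f h) (g h))))) (q h))) (\f.(\g.(\h.((f h) (g h)))))) t)
Step 3: (((\f.(\g.(\h.((f h) (g h))))) (q (\f.(\g.(\h.((f h) (g h))))))) t)
Step 4: ((\g.(\h.(((q (\f.(\g.(\h.((f h) (g h)))))) h) (g h)))) t)

Answer: ((\g.(\h.(((q (\f.(\g.(\h.((f h) (g h)))))) h) (g h)))) t)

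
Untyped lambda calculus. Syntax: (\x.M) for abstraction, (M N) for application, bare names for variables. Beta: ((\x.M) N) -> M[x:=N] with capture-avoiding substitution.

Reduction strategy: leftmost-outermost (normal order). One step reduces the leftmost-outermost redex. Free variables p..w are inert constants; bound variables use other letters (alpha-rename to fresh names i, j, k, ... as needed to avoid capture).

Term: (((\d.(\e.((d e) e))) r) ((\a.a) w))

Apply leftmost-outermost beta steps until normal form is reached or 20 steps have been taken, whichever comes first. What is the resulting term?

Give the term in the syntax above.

Step 0: (((\d.(\e.((d e) e))) r) ((\a.a) w))
Step 1: ((\e.((r e) e)) ((\a.a) w))
Step 2: ((r ((\a.a) w)) ((\a.a) w))
Step 3: ((r w) ((\a.a) w))
Step 4: ((r w) w)

Answer: ((r w) w)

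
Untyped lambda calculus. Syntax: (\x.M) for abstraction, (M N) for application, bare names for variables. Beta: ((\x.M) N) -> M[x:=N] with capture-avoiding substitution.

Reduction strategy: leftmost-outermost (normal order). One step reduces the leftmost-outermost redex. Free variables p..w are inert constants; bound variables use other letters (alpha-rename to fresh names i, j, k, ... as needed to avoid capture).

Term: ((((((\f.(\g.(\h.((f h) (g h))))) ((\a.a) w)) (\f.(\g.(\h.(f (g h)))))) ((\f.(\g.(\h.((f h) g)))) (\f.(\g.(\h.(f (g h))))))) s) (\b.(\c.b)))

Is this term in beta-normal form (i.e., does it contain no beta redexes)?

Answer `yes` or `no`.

Term: ((((((\f.(\g.(\h.((f h) (g h))))) ((\a.a) w)) (\f.(\g.(\h.(f (g h)))))) ((\f.(\g.(\h.((f h) g)))) (\f.(\g.(\h.(f (g h))))))) s) (\b.(\c.b)))
Found 3 beta redex(es).

Answer: no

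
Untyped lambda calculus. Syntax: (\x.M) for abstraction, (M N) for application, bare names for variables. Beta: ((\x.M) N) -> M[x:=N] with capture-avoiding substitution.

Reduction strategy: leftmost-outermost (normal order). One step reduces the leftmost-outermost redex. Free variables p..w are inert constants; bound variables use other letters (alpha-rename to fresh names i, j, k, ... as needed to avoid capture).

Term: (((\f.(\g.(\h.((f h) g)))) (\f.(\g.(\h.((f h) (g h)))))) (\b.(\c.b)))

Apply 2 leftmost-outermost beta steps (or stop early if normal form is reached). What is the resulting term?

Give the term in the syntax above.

Step 0: (((\f.(\g.(\h.((f h) g)))) (\f.(\g.(\h.((f h) (g h)))))) (\b.(\c.b)))
Step 1: ((\g.(\h.(((\f.(\g.(\h.((f h) (g h))))) h) g))) (\b.(\c.b)))
Step 2: (\h.(((\f.(\g.(\h.((f h) (g h))))) h) (\b.(\c.b))))

Answer: (\h.(((\f.(\g.(\h.((f h) (g h))))) h) (\b.(\c.b))))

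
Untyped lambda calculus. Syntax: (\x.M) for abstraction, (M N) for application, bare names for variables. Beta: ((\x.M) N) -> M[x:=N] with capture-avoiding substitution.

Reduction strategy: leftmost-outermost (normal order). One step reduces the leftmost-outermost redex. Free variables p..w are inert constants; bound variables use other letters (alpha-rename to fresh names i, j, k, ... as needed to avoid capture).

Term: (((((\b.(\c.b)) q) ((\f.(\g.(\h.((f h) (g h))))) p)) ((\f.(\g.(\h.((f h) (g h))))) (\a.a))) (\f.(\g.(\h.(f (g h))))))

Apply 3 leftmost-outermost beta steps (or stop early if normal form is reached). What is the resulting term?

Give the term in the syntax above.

Step 0: (((((\b.(\c.b)) q) ((\f.(\g.(\h.((f h) (g h))))) p)) ((\f.(\g.(\h.((f h) (g h))))) (\a.a))) (\f.(\g.(\h.(f (g h))))))
Step 1: ((((\c.q) ((\f.(\g.(\h.((f h) (g h))))) p)) ((\f.(\g.(\h.((f h) (g h))))) (\a.a))) (\f.(\g.(\h.(f (g h))))))
Step 2: ((q ((\f.(\g.(\h.((f h) (g h))))) (\a.a))) (\f.(\g.(\h.(f (g h))))))
Step 3: ((q (\g.(\h.(((\a.a) h) (g h))))) (\f.(\g.(\h.(f (g h))))))

Answer: ((q (\g.(\h.(((\a.a) h) (g h))))) (\f.(\g.(\h.(f (g h))))))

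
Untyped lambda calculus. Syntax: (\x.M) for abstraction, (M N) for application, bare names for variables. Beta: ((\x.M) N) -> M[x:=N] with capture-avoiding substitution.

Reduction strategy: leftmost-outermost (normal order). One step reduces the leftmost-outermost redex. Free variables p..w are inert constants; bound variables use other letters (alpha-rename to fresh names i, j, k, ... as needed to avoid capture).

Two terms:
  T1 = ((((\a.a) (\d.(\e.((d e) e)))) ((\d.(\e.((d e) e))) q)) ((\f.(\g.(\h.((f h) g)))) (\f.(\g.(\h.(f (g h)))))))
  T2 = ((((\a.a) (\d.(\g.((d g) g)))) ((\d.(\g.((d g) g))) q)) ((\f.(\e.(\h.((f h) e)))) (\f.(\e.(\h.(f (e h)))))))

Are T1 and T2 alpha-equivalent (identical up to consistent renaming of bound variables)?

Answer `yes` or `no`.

Term 1: ((((\a.a) (\d.(\e.((d e) e)))) ((\d.(\e.((d e) e))) q)) ((\f.(\g.(\h.((f h) g)))) (\f.(\g.(\h.(f (g h)))))))
Term 2: ((((\a.a) (\d.(\g.((d g) g)))) ((\d.(\g.((d g) g))) q)) ((\f.(\e.(\h.((f h) e)))) (\f.(\e.(\h.(f (e h)))))))
Alpha-equivalence: compare structure up to binder renaming.
Result: True

Answer: yes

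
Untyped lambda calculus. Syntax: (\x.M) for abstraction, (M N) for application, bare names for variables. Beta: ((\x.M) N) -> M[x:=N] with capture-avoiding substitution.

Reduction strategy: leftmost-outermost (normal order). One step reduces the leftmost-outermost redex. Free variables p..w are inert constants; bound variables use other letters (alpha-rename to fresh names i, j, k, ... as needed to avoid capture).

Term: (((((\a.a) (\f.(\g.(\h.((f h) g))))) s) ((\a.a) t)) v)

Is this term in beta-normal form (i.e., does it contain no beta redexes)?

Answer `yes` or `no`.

Term: (((((\a.a) (\f.(\g.(\h.((f h) g))))) s) ((\a.a) t)) v)
Found 2 beta redex(es).

Answer: no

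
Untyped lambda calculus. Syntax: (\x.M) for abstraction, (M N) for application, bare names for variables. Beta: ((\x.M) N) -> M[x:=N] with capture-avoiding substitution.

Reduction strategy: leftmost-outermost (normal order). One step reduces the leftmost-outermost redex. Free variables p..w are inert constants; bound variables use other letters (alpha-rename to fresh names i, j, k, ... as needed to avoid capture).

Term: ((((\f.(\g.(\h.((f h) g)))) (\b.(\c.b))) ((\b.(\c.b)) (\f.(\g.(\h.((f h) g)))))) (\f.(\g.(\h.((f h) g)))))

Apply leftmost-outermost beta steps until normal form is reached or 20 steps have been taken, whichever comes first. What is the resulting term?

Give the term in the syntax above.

Answer: (\f.(\g.(\h.((f h) g))))

Derivation:
Step 0: ((((\f.(\g.(\h.((f h) g)))) (\b.(\c.b))) ((\b.(\c.b)) (\f.(\g.(\h.((f h) g)))))) (\f.(\g.(\h.((f h) g)))))
Step 1: (((\g.(\h.(((\b.(\c.b)) h) g))) ((\b.(\c.b)) (\f.(\g.(\h.((f h) g)))))) (\f.(\g.(\h.((f h) g)))))
Step 2: ((\h.(((\b.(\c.b)) h) ((\b.(\c.b)) (\f.(\g.(\h.((f h) g))))))) (\f.(\g.(\h.((f h) g)))))
Step 3: (((\b.(\c.b)) (\f.(\g.(\h.((f h) g))))) ((\b.(\c.b)) (\f.(\g.(\h.((f h) g))))))
Step 4: ((\c.(\f.(\g.(\h.((f h) g))))) ((\b.(\c.b)) (\f.(\g.(\h.((f h) g))))))
Step 5: (\f.(\g.(\h.((f h) g))))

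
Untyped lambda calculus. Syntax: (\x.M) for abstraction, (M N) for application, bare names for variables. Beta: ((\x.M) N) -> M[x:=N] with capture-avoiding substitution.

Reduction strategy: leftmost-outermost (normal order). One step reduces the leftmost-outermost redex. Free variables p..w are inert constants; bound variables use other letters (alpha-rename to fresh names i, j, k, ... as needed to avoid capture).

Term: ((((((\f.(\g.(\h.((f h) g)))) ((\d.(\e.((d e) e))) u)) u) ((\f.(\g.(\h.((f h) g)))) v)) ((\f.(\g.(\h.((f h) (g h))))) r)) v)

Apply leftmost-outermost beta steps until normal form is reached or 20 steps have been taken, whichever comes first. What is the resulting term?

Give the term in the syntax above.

Step 0: ((((((\f.(\g.(\h.((f h) g)))) ((\d.(\e.((d e) e))) u)) u) ((\f.(\g.(\h.((f h) g)))) v)) ((\f.(\g.(\h.((f h) (g h))))) r)) v)
Step 1: (((((\g.(\h.((((\d.(\e.((d e) e))) u) h) g))) u) ((\f.(\g.(\h.((f h) g)))) v)) ((\f.(\g.(\h.((f h) (g h))))) r)) v)
Step 2: ((((\h.((((\d.(\e.((d e) e))) u) h) u)) ((\f.(\g.(\h.((f h) g)))) v)) ((\f.(\g.(\h.((f h) (g h))))) r)) v)
Step 3: ((((((\d.(\e.((d e) e))) u) ((\f.(\g.(\h.((f h) g)))) v)) u) ((\f.(\g.(\h.((f h) (g h))))) r)) v)
Step 4: (((((\e.((u e) e)) ((\f.(\g.(\h.((f h) g)))) v)) u) ((\f.(\g.(\h.((f h) (g h))))) r)) v)
Step 5: (((((u ((\f.(\g.(\h.((f h) g)))) v)) ((\f.(\g.(\h.((f h) g)))) v)) u) ((\f.(\g.(\h.((f h) (g h))))) r)) v)
Step 6: (((((u (\g.(\h.((v h) g)))) ((\f.(\g.(\h.((f h) g)))) v)) u) ((\f.(\g.(\h.((f h) (g h))))) r)) v)
Step 7: (((((u (\g.(\h.((v h) g)))) (\g.(\h.((v h) g)))) u) ((\f.(\g.(\h.((f h) (g h))))) r)) v)
Step 8: (((((u (\g.(\h.((v h) g)))) (\g.(\h.((v h) g)))) u) (\g.(\h.((r h) (g h))))) v)

Answer: (((((u (\g.(\h.((v h) g)))) (\g.(\h.((v h) g)))) u) (\g.(\h.((r h) (g h))))) v)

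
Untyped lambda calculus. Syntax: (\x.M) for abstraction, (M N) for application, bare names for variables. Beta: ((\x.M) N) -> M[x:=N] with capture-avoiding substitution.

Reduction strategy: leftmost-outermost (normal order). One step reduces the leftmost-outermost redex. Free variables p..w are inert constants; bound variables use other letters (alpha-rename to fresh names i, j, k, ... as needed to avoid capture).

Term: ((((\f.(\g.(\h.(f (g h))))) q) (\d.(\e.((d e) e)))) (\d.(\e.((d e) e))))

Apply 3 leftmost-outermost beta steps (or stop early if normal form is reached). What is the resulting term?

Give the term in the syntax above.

Step 0: ((((\f.(\g.(\h.(f (g h))))) q) (\d.(\e.((d e) e)))) (\d.(\e.((d e) e))))
Step 1: (((\g.(\h.(q (g h)))) (\d.(\e.((d e) e)))) (\d.(\e.((d e) e))))
Step 2: ((\h.(q ((\d.(\e.((d e) e))) h))) (\d.(\e.((d e) e))))
Step 3: (q ((\d.(\e.((d e) e))) (\d.(\e.((d e) e)))))

Answer: (q ((\d.(\e.((d e) e))) (\d.(\e.((d e) e)))))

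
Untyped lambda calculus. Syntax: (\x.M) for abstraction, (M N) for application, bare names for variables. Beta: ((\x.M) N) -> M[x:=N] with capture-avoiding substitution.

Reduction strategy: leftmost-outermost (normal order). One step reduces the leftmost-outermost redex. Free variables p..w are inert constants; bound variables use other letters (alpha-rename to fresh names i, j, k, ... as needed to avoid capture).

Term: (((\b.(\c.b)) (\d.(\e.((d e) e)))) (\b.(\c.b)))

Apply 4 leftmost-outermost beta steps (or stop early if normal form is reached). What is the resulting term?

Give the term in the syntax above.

Answer: (\d.(\e.((d e) e)))

Derivation:
Step 0: (((\b.(\c.b)) (\d.(\e.((d e) e)))) (\b.(\c.b)))
Step 1: ((\c.(\d.(\e.((d e) e)))) (\b.(\c.b)))
Step 2: (\d.(\e.((d e) e)))
Step 3: (normal form reached)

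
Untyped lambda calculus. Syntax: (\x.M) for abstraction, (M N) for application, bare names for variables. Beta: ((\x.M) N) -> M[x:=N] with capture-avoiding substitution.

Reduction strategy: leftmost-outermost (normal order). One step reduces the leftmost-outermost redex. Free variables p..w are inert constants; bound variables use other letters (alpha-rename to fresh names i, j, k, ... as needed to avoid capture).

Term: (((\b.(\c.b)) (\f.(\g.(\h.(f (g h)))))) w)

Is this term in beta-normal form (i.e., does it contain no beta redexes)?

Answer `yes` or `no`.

Term: (((\b.(\c.b)) (\f.(\g.(\h.(f (g h)))))) w)
Found 1 beta redex(es).

Answer: no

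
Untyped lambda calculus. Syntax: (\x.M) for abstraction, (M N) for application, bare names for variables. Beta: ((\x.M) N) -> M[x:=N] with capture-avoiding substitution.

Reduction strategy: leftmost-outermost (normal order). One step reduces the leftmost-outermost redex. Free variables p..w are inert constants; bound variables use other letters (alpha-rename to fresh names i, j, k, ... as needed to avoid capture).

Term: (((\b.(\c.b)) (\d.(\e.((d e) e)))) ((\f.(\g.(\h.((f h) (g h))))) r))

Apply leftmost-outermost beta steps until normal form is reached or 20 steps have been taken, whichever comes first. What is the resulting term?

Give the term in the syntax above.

Answer: (\d.(\e.((d e) e)))

Derivation:
Step 0: (((\b.(\c.b)) (\d.(\e.((d e) e)))) ((\f.(\g.(\h.((f h) (g h))))) r))
Step 1: ((\c.(\d.(\e.((d e) e)))) ((\f.(\g.(\h.((f h) (g h))))) r))
Step 2: (\d.(\e.((d e) e)))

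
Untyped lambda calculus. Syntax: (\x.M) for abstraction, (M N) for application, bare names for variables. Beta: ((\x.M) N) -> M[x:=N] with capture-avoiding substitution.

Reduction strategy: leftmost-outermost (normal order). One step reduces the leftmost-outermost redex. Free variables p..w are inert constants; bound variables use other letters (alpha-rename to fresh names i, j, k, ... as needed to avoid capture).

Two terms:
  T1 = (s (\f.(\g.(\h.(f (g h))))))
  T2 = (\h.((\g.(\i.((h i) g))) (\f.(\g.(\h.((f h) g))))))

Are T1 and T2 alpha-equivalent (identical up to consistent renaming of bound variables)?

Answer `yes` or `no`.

Term 1: (s (\f.(\g.(\h.(f (g h))))))
Term 2: (\h.((\g.(\i.((h i) g))) (\f.(\g.(\h.((f h) g))))))
Alpha-equivalence: compare structure up to binder renaming.
Result: False

Answer: no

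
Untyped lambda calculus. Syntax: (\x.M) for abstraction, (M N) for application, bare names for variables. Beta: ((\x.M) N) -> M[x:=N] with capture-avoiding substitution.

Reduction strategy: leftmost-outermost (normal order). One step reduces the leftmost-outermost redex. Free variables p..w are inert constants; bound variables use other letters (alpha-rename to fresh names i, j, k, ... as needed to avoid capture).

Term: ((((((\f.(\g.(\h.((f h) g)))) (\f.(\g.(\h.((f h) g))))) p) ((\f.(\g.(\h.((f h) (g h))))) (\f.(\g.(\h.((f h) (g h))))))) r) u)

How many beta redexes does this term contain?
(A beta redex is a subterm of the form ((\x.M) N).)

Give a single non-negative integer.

Term: ((((((\f.(\g.(\h.((f h) g)))) (\f.(\g.(\h.((f h) g))))) p) ((\f.(\g.(\h.((f h) (g h))))) (\f.(\g.(\h.((f h) (g h))))))) r) u)
  Redex: ((\f.(\g.(\h.((f h) g)))) (\f.(\g.(\h.((f h) g)))))
  Redex: ((\f.(\g.(\h.((f h) (g h))))) (\f.(\g.(\h.((f h) (g h))))))
Total redexes: 2

Answer: 2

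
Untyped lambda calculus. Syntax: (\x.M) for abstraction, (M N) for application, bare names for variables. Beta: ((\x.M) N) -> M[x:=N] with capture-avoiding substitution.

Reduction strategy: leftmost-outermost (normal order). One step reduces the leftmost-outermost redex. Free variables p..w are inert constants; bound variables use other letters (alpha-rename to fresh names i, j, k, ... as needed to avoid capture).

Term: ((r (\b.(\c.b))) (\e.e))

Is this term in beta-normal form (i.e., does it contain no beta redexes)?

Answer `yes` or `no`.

Term: ((r (\b.(\c.b))) (\e.e))
No beta redexes found.

Answer: yes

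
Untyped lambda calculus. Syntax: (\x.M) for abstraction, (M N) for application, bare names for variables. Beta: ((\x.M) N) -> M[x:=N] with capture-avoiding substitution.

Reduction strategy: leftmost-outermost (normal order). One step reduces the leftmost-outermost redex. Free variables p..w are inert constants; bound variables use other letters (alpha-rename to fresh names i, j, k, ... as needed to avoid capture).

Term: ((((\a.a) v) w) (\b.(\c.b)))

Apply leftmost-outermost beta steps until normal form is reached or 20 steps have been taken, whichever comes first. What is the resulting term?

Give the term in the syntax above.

Answer: ((v w) (\b.(\c.b)))

Derivation:
Step 0: ((((\a.a) v) w) (\b.(\c.b)))
Step 1: ((v w) (\b.(\c.b)))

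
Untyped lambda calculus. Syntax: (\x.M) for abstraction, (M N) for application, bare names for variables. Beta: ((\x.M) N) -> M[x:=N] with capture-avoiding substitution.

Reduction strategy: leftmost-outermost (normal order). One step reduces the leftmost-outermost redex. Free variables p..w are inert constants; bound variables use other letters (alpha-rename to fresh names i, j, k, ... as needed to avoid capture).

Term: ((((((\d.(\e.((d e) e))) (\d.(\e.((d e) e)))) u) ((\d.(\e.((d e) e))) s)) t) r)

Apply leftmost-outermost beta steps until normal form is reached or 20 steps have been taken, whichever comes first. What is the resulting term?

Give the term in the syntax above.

Step 0: ((((((\d.(\e.((d e) e))) (\d.(\e.((d e) e)))) u) ((\d.(\e.((d e) e))) s)) t) r)
Step 1: (((((\e.(((\d.(\e.((d e) e))) e) e)) u) ((\d.(\e.((d e) e))) s)) t) r)
Step 2: ((((((\d.(\e.((d e) e))) u) u) ((\d.(\e.((d e) e))) s)) t) r)
Step 3: (((((\e.((u e) e)) u) ((\d.(\e.((d e) e))) s)) t) r)
Step 4: (((((u u) u) ((\d.(\e.((d e) e))) s)) t) r)
Step 5: (((((u u) u) (\e.((s e) e))) t) r)

Answer: (((((u u) u) (\e.((s e) e))) t) r)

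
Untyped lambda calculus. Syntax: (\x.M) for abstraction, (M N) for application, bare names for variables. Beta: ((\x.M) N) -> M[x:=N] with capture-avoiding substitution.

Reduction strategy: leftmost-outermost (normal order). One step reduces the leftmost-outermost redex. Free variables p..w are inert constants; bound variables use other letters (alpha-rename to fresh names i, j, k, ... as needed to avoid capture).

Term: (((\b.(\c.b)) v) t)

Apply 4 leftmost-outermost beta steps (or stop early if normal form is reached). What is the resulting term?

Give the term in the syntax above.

Step 0: (((\b.(\c.b)) v) t)
Step 1: ((\c.v) t)
Step 2: v
Step 3: (normal form reached)

Answer: v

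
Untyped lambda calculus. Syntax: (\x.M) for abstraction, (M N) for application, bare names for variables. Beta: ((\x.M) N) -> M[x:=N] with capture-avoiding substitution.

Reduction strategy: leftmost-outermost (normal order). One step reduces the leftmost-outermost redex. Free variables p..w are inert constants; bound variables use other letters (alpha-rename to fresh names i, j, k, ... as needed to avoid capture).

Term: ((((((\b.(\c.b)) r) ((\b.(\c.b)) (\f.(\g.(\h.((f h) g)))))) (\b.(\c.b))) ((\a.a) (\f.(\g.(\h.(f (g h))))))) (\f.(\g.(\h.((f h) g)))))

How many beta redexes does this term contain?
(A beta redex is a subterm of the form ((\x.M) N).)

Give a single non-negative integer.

Term: ((((((\b.(\c.b)) r) ((\b.(\c.b)) (\f.(\g.(\h.((f h) g)))))) (\b.(\c.b))) ((\a.a) (\f.(\g.(\h.(f (g h))))))) (\f.(\g.(\h.((f h) g)))))
  Redex: ((\b.(\c.b)) r)
  Redex: ((\b.(\c.b)) (\f.(\g.(\h.((f h) g)))))
  Redex: ((\a.a) (\f.(\g.(\h.(f (g h))))))
Total redexes: 3

Answer: 3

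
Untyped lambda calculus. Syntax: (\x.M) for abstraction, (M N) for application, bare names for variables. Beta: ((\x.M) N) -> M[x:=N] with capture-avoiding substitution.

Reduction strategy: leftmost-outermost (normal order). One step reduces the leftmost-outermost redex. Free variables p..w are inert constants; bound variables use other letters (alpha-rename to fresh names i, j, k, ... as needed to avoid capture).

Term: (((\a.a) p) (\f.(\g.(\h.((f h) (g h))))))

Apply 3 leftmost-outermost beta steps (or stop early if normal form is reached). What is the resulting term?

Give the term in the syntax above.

Step 0: (((\a.a) p) (\f.(\g.(\h.((f h) (g h))))))
Step 1: (p (\f.(\g.(\h.((f h) (g h))))))
Step 2: (normal form reached)

Answer: (p (\f.(\g.(\h.((f h) (g h))))))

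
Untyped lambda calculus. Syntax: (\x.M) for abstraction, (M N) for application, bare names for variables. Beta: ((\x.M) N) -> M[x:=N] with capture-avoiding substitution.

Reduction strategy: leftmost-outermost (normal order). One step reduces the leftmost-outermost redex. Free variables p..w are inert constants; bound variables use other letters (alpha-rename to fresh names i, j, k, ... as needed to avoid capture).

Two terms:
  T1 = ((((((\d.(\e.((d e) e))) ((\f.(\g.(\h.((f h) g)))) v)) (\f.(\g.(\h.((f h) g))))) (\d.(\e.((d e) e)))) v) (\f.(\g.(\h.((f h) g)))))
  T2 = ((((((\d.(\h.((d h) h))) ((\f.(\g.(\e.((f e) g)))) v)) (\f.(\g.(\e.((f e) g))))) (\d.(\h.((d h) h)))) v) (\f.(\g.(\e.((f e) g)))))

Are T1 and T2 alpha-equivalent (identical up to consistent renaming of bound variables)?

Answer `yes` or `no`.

Term 1: ((((((\d.(\e.((d e) e))) ((\f.(\g.(\h.((f h) g)))) v)) (\f.(\g.(\h.((f h) g))))) (\d.(\e.((d e) e)))) v) (\f.(\g.(\h.((f h) g)))))
Term 2: ((((((\d.(\h.((d h) h))) ((\f.(\g.(\e.((f e) g)))) v)) (\f.(\g.(\e.((f e) g))))) (\d.(\h.((d h) h)))) v) (\f.(\g.(\e.((f e) g)))))
Alpha-equivalence: compare structure up to binder renaming.
Result: True

Answer: yes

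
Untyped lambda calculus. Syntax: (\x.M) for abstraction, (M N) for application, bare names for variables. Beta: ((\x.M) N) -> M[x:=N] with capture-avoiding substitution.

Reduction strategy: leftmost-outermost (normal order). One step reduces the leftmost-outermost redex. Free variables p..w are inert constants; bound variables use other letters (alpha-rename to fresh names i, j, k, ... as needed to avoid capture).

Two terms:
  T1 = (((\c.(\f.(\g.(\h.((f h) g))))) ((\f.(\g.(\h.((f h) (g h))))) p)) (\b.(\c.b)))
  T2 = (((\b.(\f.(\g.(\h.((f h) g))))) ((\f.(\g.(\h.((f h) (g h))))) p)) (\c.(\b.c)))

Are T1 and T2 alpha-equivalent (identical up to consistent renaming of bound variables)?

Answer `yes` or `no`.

Answer: yes

Derivation:
Term 1: (((\c.(\f.(\g.(\h.((f h) g))))) ((\f.(\g.(\h.((f h) (g h))))) p)) (\b.(\c.b)))
Term 2: (((\b.(\f.(\g.(\h.((f h) g))))) ((\f.(\g.(\h.((f h) (g h))))) p)) (\c.(\b.c)))
Alpha-equivalence: compare structure up to binder renaming.
Result: True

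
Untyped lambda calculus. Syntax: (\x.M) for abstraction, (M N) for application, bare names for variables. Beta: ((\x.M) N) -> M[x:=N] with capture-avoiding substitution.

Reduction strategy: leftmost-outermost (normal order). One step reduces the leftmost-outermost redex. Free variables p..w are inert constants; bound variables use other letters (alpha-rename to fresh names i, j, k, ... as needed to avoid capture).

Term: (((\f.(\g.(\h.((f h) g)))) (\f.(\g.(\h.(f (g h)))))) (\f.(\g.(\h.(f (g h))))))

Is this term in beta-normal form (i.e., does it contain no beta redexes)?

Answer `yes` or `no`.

Term: (((\f.(\g.(\h.((f h) g)))) (\f.(\g.(\h.(f (g h)))))) (\f.(\g.(\h.(f (g h))))))
Found 1 beta redex(es).

Answer: no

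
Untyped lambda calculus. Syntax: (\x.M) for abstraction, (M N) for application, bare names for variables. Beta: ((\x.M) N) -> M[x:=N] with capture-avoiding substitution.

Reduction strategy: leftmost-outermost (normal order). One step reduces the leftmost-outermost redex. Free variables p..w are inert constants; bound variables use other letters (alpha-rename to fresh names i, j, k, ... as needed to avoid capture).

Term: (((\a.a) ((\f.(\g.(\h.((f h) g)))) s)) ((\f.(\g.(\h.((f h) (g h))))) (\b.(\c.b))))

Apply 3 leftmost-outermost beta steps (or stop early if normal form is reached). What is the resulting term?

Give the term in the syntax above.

Answer: (\h.((s h) ((\f.(\g.(\h.((f h) (g h))))) (\b.(\c.b)))))

Derivation:
Step 0: (((\a.a) ((\f.(\g.(\h.((f h) g)))) s)) ((\f.(\g.(\h.((f h) (g h))))) (\b.(\c.b))))
Step 1: (((\f.(\g.(\h.((f h) g)))) s) ((\f.(\g.(\h.((f h) (g h))))) (\b.(\c.b))))
Step 2: ((\g.(\h.((s h) g))) ((\f.(\g.(\h.((f h) (g h))))) (\b.(\c.b))))
Step 3: (\h.((s h) ((\f.(\g.(\h.((f h) (g h))))) (\b.(\c.b)))))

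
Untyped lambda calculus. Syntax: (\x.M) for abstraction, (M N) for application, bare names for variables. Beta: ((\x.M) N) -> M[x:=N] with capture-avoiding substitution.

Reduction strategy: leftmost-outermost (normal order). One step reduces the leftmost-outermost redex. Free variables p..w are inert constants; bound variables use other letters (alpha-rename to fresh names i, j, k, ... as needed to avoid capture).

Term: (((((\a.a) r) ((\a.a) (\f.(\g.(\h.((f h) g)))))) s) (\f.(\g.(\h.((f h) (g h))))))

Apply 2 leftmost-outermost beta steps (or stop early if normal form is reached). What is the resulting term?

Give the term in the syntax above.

Step 0: (((((\a.a) r) ((\a.a) (\f.(\g.(\h.((f h) g)))))) s) (\f.(\g.(\h.((f h) (g h))))))
Step 1: (((r ((\a.a) (\f.(\g.(\h.((f h) g)))))) s) (\f.(\g.(\h.((f h) (g h))))))
Step 2: (((r (\f.(\g.(\h.((f h) g))))) s) (\f.(\g.(\h.((f h) (g h))))))

Answer: (((r (\f.(\g.(\h.((f h) g))))) s) (\f.(\g.(\h.((f h) (g h))))))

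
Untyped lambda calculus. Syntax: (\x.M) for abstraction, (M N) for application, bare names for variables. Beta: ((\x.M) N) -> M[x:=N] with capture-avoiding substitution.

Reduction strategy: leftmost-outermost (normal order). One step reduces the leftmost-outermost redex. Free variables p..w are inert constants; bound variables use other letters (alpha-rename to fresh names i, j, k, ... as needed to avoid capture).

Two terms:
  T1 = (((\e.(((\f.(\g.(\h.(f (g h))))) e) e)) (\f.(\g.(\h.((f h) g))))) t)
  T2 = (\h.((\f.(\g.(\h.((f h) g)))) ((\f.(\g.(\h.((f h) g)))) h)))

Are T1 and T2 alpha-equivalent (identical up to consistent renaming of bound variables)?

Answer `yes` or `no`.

Answer: no

Derivation:
Term 1: (((\e.(((\f.(\g.(\h.(f (g h))))) e) e)) (\f.(\g.(\h.((f h) g))))) t)
Term 2: (\h.((\f.(\g.(\h.((f h) g)))) ((\f.(\g.(\h.((f h) g)))) h)))
Alpha-equivalence: compare structure up to binder renaming.
Result: False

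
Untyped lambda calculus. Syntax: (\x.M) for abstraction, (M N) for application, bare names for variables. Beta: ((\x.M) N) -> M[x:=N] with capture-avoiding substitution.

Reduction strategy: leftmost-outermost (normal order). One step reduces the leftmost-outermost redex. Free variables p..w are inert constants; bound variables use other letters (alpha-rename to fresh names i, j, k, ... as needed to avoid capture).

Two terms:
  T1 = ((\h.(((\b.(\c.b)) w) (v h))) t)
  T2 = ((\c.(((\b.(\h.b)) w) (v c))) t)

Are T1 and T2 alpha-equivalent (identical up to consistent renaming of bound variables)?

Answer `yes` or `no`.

Term 1: ((\h.(((\b.(\c.b)) w) (v h))) t)
Term 2: ((\c.(((\b.(\h.b)) w) (v c))) t)
Alpha-equivalence: compare structure up to binder renaming.
Result: True

Answer: yes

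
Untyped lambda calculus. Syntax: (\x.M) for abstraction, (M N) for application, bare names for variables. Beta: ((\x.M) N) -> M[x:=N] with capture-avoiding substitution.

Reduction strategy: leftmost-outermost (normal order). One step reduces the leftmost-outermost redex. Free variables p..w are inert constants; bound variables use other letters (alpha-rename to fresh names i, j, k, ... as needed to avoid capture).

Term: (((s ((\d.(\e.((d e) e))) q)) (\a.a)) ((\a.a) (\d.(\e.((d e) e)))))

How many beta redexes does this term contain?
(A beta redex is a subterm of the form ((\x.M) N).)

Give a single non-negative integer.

Answer: 2

Derivation:
Term: (((s ((\d.(\e.((d e) e))) q)) (\a.a)) ((\a.a) (\d.(\e.((d e) e)))))
  Redex: ((\d.(\e.((d e) e))) q)
  Redex: ((\a.a) (\d.(\e.((d e) e))))
Total redexes: 2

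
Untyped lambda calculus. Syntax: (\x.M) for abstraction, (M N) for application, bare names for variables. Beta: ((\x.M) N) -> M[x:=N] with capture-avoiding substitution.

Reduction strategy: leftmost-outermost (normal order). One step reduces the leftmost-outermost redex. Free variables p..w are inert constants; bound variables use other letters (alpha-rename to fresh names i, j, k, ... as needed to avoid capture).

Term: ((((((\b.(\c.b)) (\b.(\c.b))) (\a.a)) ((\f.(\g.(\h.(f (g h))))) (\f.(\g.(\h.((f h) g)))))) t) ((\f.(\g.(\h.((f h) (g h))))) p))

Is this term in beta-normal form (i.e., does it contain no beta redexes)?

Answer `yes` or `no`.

Answer: no

Derivation:
Term: ((((((\b.(\c.b)) (\b.(\c.b))) (\a.a)) ((\f.(\g.(\h.(f (g h))))) (\f.(\g.(\h.((f h) g)))))) t) ((\f.(\g.(\h.((f h) (g h))))) p))
Found 3 beta redex(es).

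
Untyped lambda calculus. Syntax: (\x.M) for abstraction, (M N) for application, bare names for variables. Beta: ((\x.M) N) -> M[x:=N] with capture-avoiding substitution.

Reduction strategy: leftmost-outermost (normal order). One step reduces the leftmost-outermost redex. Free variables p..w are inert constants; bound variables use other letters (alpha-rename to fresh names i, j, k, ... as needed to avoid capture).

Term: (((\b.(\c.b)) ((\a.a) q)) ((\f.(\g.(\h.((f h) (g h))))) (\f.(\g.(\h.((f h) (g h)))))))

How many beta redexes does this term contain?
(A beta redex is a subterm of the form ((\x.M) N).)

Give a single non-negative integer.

Answer: 3

Derivation:
Term: (((\b.(\c.b)) ((\a.a) q)) ((\f.(\g.(\h.((f h) (g h))))) (\f.(\g.(\h.((f h) (g h)))))))
  Redex: ((\b.(\c.b)) ((\a.a) q))
  Redex: ((\a.a) q)
  Redex: ((\f.(\g.(\h.((f h) (g h))))) (\f.(\g.(\h.((f h) (g h))))))
Total redexes: 3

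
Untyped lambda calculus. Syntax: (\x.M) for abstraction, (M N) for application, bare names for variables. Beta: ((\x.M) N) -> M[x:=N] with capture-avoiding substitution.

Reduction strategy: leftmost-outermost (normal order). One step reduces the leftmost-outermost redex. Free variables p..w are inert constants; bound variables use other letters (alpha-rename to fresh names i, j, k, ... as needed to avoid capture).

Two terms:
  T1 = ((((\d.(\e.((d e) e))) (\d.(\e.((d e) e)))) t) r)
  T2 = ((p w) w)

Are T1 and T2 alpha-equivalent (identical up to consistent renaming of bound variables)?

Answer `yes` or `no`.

Answer: no

Derivation:
Term 1: ((((\d.(\e.((d e) e))) (\d.(\e.((d e) e)))) t) r)
Term 2: ((p w) w)
Alpha-equivalence: compare structure up to binder renaming.
Result: False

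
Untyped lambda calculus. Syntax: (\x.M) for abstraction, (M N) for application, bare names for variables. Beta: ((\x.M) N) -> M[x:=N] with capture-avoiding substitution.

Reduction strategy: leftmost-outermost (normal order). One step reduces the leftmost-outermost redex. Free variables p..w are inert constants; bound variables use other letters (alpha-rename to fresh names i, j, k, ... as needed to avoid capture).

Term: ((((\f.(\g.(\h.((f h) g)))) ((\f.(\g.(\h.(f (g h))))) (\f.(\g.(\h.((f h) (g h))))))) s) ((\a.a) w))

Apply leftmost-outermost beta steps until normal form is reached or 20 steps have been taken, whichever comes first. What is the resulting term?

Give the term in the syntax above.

Step 0: ((((\f.(\g.(\h.((f h) g)))) ((\f.(\g.(\h.(f (g h))))) (\f.(\g.(\h.((f h) (g h))))))) s) ((\a.a) w))
Step 1: (((\g.(\h.((((\f.(\g.(\h.(f (g h))))) (\f.(\g.(\h.((f h) (g h)))))) h) g))) s) ((\a.a) w))
Step 2: ((\h.((((\f.(\g.(\h.(f (g h))))) (\f.(\g.(\h.((f h) (g h)))))) h) s)) ((\a.a) w))
Step 3: ((((\f.(\g.(\h.(f (g h))))) (\f.(\g.(\h.((f h) (g h)))))) ((\a.a) w)) s)
Step 4: (((\g.(\h.((\f.(\g.(\h.((f h) (g h))))) (g h)))) ((\a.a) w)) s)
Step 5: ((\h.((\f.(\g.(\h.((f h) (g h))))) (((\a.a) w) h))) s)
Step 6: ((\f.(\g.(\h.((f h) (g h))))) (((\a.a) w) s))
Step 7: (\g.(\h.(((((\a.a) w) s) h) (g h))))
Step 8: (\g.(\h.(((w s) h) (g h))))

Answer: (\g.(\h.(((w s) h) (g h))))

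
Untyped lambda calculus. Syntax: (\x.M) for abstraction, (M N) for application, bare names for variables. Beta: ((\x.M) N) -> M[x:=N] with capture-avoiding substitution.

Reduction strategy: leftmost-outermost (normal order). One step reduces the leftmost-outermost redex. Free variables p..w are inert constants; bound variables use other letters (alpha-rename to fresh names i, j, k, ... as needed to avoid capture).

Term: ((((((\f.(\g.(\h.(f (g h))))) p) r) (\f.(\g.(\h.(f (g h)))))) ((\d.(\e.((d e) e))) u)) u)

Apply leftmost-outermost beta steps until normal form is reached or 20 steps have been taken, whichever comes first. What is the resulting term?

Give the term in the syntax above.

Answer: (((p (r (\f.(\g.(\h.(f (g h))))))) (\e.((u e) e))) u)

Derivation:
Step 0: ((((((\f.(\g.(\h.(f (g h))))) p) r) (\f.(\g.(\h.(f (g h)))))) ((\d.(\e.((d e) e))) u)) u)
Step 1: (((((\g.(\h.(p (g h)))) r) (\f.(\g.(\h.(f (g h)))))) ((\d.(\e.((d e) e))) u)) u)
Step 2: ((((\h.(p (r h))) (\f.(\g.(\h.(f (g h)))))) ((\d.(\e.((d e) e))) u)) u)
Step 3: (((p (r (\f.(\g.(\h.(f (g h))))))) ((\d.(\e.((d e) e))) u)) u)
Step 4: (((p (r (\f.(\g.(\h.(f (g h))))))) (\e.((u e) e))) u)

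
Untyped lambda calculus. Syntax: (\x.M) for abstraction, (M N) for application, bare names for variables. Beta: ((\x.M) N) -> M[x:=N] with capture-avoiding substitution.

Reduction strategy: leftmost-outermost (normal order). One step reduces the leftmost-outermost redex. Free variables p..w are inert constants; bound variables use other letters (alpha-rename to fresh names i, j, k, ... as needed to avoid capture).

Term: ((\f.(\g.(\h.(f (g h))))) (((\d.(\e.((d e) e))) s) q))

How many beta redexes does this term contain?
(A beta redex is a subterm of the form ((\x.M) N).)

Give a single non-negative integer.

Answer: 2

Derivation:
Term: ((\f.(\g.(\h.(f (g h))))) (((\d.(\e.((d e) e))) s) q))
  Redex: ((\f.(\g.(\h.(f (g h))))) (((\d.(\e.((d e) e))) s) q))
  Redex: ((\d.(\e.((d e) e))) s)
Total redexes: 2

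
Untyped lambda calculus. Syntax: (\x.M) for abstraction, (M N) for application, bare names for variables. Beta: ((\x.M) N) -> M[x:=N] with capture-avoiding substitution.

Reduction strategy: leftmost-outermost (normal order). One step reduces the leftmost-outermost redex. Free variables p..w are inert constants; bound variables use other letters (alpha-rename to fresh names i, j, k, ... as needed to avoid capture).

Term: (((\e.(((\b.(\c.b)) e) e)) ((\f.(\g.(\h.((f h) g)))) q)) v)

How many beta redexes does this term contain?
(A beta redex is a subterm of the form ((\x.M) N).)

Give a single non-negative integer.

Term: (((\e.(((\b.(\c.b)) e) e)) ((\f.(\g.(\h.((f h) g)))) q)) v)
  Redex: ((\e.(((\b.(\c.b)) e) e)) ((\f.(\g.(\h.((f h) g)))) q))
  Redex: ((\b.(\c.b)) e)
  Redex: ((\f.(\g.(\h.((f h) g)))) q)
Total redexes: 3

Answer: 3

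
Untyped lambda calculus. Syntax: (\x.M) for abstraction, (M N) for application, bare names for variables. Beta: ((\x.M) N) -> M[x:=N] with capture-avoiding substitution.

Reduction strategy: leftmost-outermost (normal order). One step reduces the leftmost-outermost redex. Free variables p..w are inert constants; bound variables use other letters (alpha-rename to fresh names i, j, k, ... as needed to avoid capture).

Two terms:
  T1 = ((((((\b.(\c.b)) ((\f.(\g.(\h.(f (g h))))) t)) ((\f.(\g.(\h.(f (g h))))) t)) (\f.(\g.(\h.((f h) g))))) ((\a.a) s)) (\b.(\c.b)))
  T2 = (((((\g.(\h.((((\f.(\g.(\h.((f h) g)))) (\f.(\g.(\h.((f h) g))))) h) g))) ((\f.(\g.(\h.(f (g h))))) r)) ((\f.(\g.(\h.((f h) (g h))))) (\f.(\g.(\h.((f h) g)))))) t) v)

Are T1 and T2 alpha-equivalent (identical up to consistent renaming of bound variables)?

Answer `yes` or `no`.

Term 1: ((((((\b.(\c.b)) ((\f.(\g.(\h.(f (g h))))) t)) ((\f.(\g.(\h.(f (g h))))) t)) (\f.(\g.(\h.((f h) g))))) ((\a.a) s)) (\b.(\c.b)))
Term 2: (((((\g.(\h.((((\f.(\g.(\h.((f h) g)))) (\f.(\g.(\h.((f h) g))))) h) g))) ((\f.(\g.(\h.(f (g h))))) r)) ((\f.(\g.(\h.((f h) (g h))))) (\f.(\g.(\h.((f h) g)))))) t) v)
Alpha-equivalence: compare structure up to binder renaming.
Result: False

Answer: no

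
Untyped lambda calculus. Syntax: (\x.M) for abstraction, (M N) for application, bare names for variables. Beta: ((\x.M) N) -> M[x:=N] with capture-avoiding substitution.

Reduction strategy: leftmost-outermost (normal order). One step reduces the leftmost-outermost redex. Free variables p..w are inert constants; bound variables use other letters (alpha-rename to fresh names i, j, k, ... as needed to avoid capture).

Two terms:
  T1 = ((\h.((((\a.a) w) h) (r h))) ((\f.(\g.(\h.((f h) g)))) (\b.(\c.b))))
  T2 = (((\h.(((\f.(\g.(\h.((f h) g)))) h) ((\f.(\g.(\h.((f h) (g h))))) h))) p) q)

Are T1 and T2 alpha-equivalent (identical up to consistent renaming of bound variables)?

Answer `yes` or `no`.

Answer: no

Derivation:
Term 1: ((\h.((((\a.a) w) h) (r h))) ((\f.(\g.(\h.((f h) g)))) (\b.(\c.b))))
Term 2: (((\h.(((\f.(\g.(\h.((f h) g)))) h) ((\f.(\g.(\h.((f h) (g h))))) h))) p) q)
Alpha-equivalence: compare structure up to binder renaming.
Result: False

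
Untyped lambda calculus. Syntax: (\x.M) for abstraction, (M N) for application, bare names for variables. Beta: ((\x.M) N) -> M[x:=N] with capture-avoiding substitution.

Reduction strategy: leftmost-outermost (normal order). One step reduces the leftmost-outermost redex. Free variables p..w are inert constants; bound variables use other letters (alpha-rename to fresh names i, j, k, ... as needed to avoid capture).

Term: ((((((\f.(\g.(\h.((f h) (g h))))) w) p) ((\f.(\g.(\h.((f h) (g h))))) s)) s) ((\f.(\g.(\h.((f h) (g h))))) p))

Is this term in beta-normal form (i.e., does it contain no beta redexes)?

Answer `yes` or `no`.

Term: ((((((\f.(\g.(\h.((f h) (g h))))) w) p) ((\f.(\g.(\h.((f h) (g h))))) s)) s) ((\f.(\g.(\h.((f h) (g h))))) p))
Found 3 beta redex(es).

Answer: no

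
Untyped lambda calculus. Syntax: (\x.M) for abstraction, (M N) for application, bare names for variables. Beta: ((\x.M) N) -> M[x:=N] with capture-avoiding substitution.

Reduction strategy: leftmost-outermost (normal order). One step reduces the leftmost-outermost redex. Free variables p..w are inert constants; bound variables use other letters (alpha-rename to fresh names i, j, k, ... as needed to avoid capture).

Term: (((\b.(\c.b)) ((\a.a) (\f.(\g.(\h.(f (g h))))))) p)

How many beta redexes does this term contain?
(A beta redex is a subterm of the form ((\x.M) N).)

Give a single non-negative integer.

Answer: 2

Derivation:
Term: (((\b.(\c.b)) ((\a.a) (\f.(\g.(\h.(f (g h))))))) p)
  Redex: ((\b.(\c.b)) ((\a.a) (\f.(\g.(\h.(f (g h)))))))
  Redex: ((\a.a) (\f.(\g.(\h.(f (g h))))))
Total redexes: 2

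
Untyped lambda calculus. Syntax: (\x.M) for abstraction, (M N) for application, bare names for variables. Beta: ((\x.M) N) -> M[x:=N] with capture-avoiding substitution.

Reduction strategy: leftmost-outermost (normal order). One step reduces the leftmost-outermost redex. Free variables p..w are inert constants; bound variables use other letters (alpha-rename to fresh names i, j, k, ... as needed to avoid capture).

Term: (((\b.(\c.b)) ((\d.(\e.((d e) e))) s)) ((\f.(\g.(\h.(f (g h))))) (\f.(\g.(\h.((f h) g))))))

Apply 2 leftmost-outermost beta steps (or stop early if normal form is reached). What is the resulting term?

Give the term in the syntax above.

Step 0: (((\b.(\c.b)) ((\d.(\e.((d e) e))) s)) ((\f.(\g.(\h.(f (g h))))) (\f.(\g.(\h.((f h) g))))))
Step 1: ((\c.((\d.(\e.((d e) e))) s)) ((\f.(\g.(\h.(f (g h))))) (\f.(\g.(\h.((f h) g))))))
Step 2: ((\d.(\e.((d e) e))) s)

Answer: ((\d.(\e.((d e) e))) s)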